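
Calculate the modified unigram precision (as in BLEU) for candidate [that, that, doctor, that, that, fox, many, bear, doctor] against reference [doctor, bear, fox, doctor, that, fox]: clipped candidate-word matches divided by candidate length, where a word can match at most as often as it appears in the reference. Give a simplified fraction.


Reference word counts: {'bear': 1, 'doctor': 2, 'fox': 2, 'that': 1}
Checking each candidate word (with clipping):
  'that' -> in reference (ref count 1, used 1/1) -> match (matches: 1)
  'that' -> ref count 1 already used up (1/1) -> clipped, no match (matches: 1)
  'doctor' -> in reference (ref count 2, used 1/2) -> match (matches: 2)
  'that' -> ref count 1 already used up (1/1) -> clipped, no match (matches: 2)
  'that' -> ref count 1 already used up (1/1) -> clipped, no match (matches: 2)
  'fox' -> in reference (ref count 2, used 1/2) -> match (matches: 3)
  'many' -> not in reference -> no match (matches: 3)
  'bear' -> in reference (ref count 1, used 1/1) -> match (matches: 4)
  'doctor' -> in reference (ref count 2, used 2/2) -> match (matches: 5)
Clipped matches: 5, Candidate length: 9
Precision = 5/9

5/9


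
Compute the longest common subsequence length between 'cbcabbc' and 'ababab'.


DP table for LCS of 'cbcabbc' and 'ababab':
       a  b  a  b  a  b
    0  0  0  0  0  0  0
  c 0  0  0  0  0  0  0
  b 0  0  1  1  1  1  1
  c 0  0  1  1  1  1  1
  a 0  1  1  2  2  2  2
  b 0  1  2  2  3  3  3
  b 0  1  2  2  3  3  4
  c 0  1  2  2  3  3  4
LCS: 'babb'
LCS length = 4

4


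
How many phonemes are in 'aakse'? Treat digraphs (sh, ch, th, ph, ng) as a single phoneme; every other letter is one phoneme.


Parsing 'aakse' greedily, digraphs first:
  'a' -> vowel phoneme (phonemes so far: 1)
  'a' -> vowel phoneme (phonemes so far: 2)
  'k' -> consonant phoneme (phonemes so far: 3)
  's' -> consonant phoneme (phonemes so far: 4)
  'e' -> vowel phoneme (phonemes so far: 5)
Total phonemes: 5

5


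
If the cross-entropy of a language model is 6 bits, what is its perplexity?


Perplexity formula: PP = 2^H
H = 6
PP = 2^6
Steps: 2^1 = 2, 2^2 = 4, 2^3 = 8, 2^4 = 16, 2^5 = 32, 2^6 = 64
PP = 64

64


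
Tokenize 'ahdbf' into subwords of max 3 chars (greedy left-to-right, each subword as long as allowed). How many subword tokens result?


'ahdbf' has 5 characters.
Chunking with max size 3:
  Chunk 1: 'ahd' (positions 0-2)
  Chunk 2: 'bf' (positions 3-4)
Total chunks: ceil(5 / 3) = 2

2


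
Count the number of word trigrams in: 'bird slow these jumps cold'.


Word trigrams from [5] words:
  Trigram 1: (bird slow these)
  Trigram 2: (slow these jumps)
  Trigram 3: (these jumps cold)
Total word trigrams: 5 - 2 = 3

3


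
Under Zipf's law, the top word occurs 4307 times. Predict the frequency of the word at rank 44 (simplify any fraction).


Zipf's law: freq(rank) = f1 / rank
f1 = 4307, rank = 44
freq = 4307 / 44
GCD(4307, 44) = 1
Simplified: 4307/44

4307/44


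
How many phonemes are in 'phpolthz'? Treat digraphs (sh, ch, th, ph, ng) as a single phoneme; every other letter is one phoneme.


Parsing 'phpolthz' greedily, digraphs first:
  'ph' -> digraph (1 consonant phoneme) (phonemes so far: 1)
  'p' -> consonant phoneme (phonemes so far: 2)
  'o' -> vowel phoneme (phonemes so far: 3)
  'l' -> consonant phoneme (phonemes so far: 4)
  'th' -> digraph (1 consonant phoneme) (phonemes so far: 5)
  'z' -> consonant phoneme (phonemes so far: 6)
Total phonemes: 6

6


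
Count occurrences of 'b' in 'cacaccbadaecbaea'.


Scanning 'cacaccbadaecbaea' for 'b':
  Position 6: 'b' -> MATCH (count: 1)
  Position 12: 'b' -> MATCH (count: 2)
Total occurrences of 'b': 2

2


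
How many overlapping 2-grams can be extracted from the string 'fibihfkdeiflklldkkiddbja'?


String 'fibihfkdeiflklldkkiddbja' has length L = 24.
Number of overlapping n-grams = L - n + 1
Substituting: 24 - 2 + 1 = 23

23


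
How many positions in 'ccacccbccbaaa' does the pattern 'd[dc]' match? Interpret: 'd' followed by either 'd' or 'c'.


Pattern: d[dc] means 'd' followed by either 'd' or 'c'.
Scanning 'ccacccbccbaaa' position-by-position:
  Pos 0: window 'cc' -> no
  Pos 1: window 'ca' -> no
  Pos 2: window 'ac' -> no
  Pos 3: window 'cc' -> no
  Pos 4: window 'cc' -> no
  Pos 5: window 'cb' -> no
  Pos 6: window 'bc' -> no
  Pos 7: window 'cc' -> no
  Pos 8: window 'cb' -> no
  Pos 9: window 'ba' -> no
  Pos 10: window 'aa' -> no
  Pos 11: window 'aa' -> no
  Pos 12: window 'a' -> no
Total matches: 0

0


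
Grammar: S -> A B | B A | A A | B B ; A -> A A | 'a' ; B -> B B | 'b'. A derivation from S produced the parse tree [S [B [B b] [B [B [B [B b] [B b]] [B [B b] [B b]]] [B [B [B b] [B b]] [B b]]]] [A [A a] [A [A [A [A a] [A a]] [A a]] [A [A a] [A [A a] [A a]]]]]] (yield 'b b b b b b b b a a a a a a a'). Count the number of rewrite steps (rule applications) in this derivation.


Every bracketed nonterminal node [X ...] in the tree is produced by exactly one rule application.
Reading the tree off as a leftmost derivation:
  Step 1: S  =>  B A   (applied S -> B A)
  Step 2: B A  =>  B B A   (applied B -> B B)
  Step 3: B B A  =>  b B A   (applied B -> b)
  Step 4: b B A  =>  b B B A   (applied B -> B B)
  Step 5: b B B A  =>  b B B B A   (applied B -> B B)
  Step 6: b B B B A  =>  b B B B B A   (applied B -> B B)
  Step 7: b B B B B A  =>  b b B B B A   (applied B -> b)
  Step 8: b b B B B A  =>  b b b B B A   (applied B -> b)
  Step 9: b b b B B A  =>  b b b B B B A   (applied B -> B B)
  Step 10: b b b B B B A  =>  b b b b B B A   (applied B -> b)
  Step 11: b b b b B B A  =>  b b b b b B A   (applied B -> b)
  Step 12: b b b b b B A  =>  b b b b b B B A   (applied B -> B B)
  Step 13: b b b b b B B A  =>  b b b b b B B B A   (applied B -> B B)
  Step 14: b b b b b B B B A  =>  b b b b b b B B A   (applied B -> b)
  Step 15: b b b b b b B B A  =>  b b b b b b b B A   (applied B -> b)
  Step 16: b b b b b b b B A  =>  b b b b b b b b A   (applied B -> b)
  Step 17: b b b b b b b b A  =>  b b b b b b b b A A   (applied A -> A A)
  Step 18: b b b b b b b b A A  =>  b b b b b b b b a A   (applied A -> a)
  Step 19: b b b b b b b b a A  =>  b b b b b b b b a A A   (applied A -> A A)
  Step 20: b b b b b b b b a A A  =>  b b b b b b b b a A A A   (applied A -> A A)
  Step 21: b b b b b b b b a A A A  =>  b b b b b b b b a A A A A   (applied A -> A A)
  Step 22: b b b b b b b b a A A A A  =>  b b b b b b b b a a A A A   (applied A -> a)
  Step 23: b b b b b b b b a a A A A  =>  b b b b b b b b a a a A A   (applied A -> a)
  Step 24: b b b b b b b b a a a A A  =>  b b b b b b b b a a a a A   (applied A -> a)
  Step 25: b b b b b b b b a a a a A  =>  b b b b b b b b a a a a A A   (applied A -> A A)
  Step 26: b b b b b b b b a a a a A A  =>  b b b b b b b b a a a a a A   (applied A -> a)
  Step 27: b b b b b b b b a a a a a A  =>  b b b b b b b b a a a a a A A   (applied A -> A A)
  Step 28: b b b b b b b b a a a a a A A  =>  b b b b b b b b a a a a a a A   (applied A -> a)
  Step 29: b b b b b b b b a a a a a a A  =>  b b b b b b b b a a a a a a a   (applied A -> a)
Final yield: b b b b b b b b a a a a a a a
Total rewrite steps: 29

29


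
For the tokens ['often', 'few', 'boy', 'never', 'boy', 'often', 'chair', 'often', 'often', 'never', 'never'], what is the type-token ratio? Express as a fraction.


Tokens: 11
Unique types: ('boy', 'chair', 'few', 'never', 'often') = 5
TTR = 5/11
Already in lowest terms.

5/11


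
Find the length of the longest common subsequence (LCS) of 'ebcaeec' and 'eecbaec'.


DP table for LCS of 'ebcaeec' and 'eecbaec':
       e  e  c  b  a  e  c
    0  0  0  0  0  0  0  0
  e 0  1  1  1  1  1  1  1
  b 0  1  1  1  2  2  2  2
  c 0  1  1  2  2  2  2  3
  a 0  1  1  2  2  3  3  3
  e 0  1  2  2  2  3  4  4
  e 0  1  2  2  2  3  4  4
  c 0  1  2  3  3  3  4  5
LCS: 'ebaec'
LCS length = 5

5


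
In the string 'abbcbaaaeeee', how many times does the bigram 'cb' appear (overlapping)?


Scanning 'abbcbaaaeeee' for bigram 'cb':
  Position 0: 'ab' -> no
  Position 1: 'bb' -> no
  Position 2: 'bc' -> no
  Position 3: 'cb' -> MATCH
  Position 4: 'ba' -> no
  Position 5: 'aa' -> no
  Position 6: 'aa' -> no
  Position 7: 'ae' -> no
  Position 8: 'ee' -> no
  Position 9: 'ee' -> no
  Position 10: 'ee' -> no
Total matches: 1

1


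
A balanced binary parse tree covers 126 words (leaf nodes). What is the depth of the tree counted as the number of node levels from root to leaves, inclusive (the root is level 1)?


In a balanced binary tree with n leaves the deepest leaf is ceil(log2(n)) edges below the root,
so counting node levels inclusive of root and leaves gives ceil(log2(n)) + 1 levels.
log2(126) = 6.9773
ceil(6.9773) = 7
levels = 7 + 1 = 8

8


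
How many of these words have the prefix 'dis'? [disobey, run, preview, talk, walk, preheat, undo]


Checking each word for prefix 'dis':
  'disobey' -> YES, starts with 'dis' (count: 1)
  'run' -> no (count: 1)
  'preview' -> no (count: 1)
  'talk' -> no (count: 1)
  'walk' -> no (count: 1)
  'preheat' -> no (count: 1)
  'undo' -> no (count: 1)
Total with prefix 'dis': 1

1


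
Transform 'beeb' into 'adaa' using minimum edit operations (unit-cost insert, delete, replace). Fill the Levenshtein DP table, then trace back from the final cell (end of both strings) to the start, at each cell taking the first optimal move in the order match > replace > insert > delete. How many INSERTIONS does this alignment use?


Edit distance = 4. Backtracking from cell (4, 4) with preference match > replace > insert > delete,
then listing the resulting alignment 'beeb' -> 'adaa' left to right:
  Step 1: replace b->a
  Step 2: replace e->d
  Step 3: replace e->a
  Step 4: replace b->a
Total insertions: 0

0


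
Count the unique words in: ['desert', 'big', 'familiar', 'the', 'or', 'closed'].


Listing all tokens and tracking unique types:
  Token 1: 'desert' -> NEW (unique so far: 1)
  Token 2: 'big' -> NEW (unique so far: 2)
  Token 3: 'familiar' -> NEW (unique so far: 3)
  Token 4: 'the' -> NEW (unique so far: 4)
  Token 5: 'or' -> NEW (unique so far: 5)
  Token 6: 'closed' -> NEW (unique so far: 6)
Unique types: ('big', 'closed', 'desert', 'familiar', 'or', 'the')
Vocabulary size: 6

6


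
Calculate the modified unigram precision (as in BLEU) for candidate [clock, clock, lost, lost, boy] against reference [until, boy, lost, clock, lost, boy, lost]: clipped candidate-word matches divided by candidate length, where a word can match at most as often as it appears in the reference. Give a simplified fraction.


Reference word counts: {'boy': 2, 'clock': 1, 'lost': 3, 'until': 1}
Checking each candidate word (with clipping):
  'clock' -> in reference (ref count 1, used 1/1) -> match (matches: 1)
  'clock' -> ref count 1 already used up (1/1) -> clipped, no match (matches: 1)
  'lost' -> in reference (ref count 3, used 1/3) -> match (matches: 2)
  'lost' -> in reference (ref count 3, used 2/3) -> match (matches: 3)
  'boy' -> in reference (ref count 2, used 1/2) -> match (matches: 4)
Clipped matches: 4, Candidate length: 5
Precision = 4/5

4/5


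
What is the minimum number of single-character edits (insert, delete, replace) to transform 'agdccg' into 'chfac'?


Building DP table for s1='agdccg' (len 6) and s2='chfac' (len 5):
       c  h  f  a  c
    0  1  2  3  4  5
  a 1  1  2  3  3  4
  g 2  2  2  3  4  4
  d 3  3  3  3  4  5
  c 4  3  4  4  4  4
  c 5  4  4  5  5  4
  g 6  5  5  5  6  5
Edit distance = dp[6][5] = 5

5


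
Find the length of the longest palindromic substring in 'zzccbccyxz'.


Scanning 'zzccbccyxz' for palindromic substrings.
Substring at positions 2-6: 'ccbcc'.
Check: reverse('ccbcc') = 'ccbcc' -> palindrome confirmed.
Neighbouring characters ('z' / 'y') break symmetry, so it cannot extend further.
No longer palindromic substring exists; longest length = 5

5


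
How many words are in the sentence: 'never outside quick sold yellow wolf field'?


Counting words by splitting on spaces:
  Word 1: 'never'
  Word 2: 'outside'
  Word 3: 'quick'
  Word 4: 'sold'
  Word 5: 'yellow'
  Word 6: 'wolf'
  Word 7: 'field'
Total words: 7

7


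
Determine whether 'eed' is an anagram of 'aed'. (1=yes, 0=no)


Sort characters of 'eed': 'dee'
Sort characters of 'aed': 'ade'
Sorted forms differ -> they are NOT anagrams
Result: 0

0


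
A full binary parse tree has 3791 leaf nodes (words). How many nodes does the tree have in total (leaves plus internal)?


Leaf nodes (terminals): 3791
Internal nodes = n - 1 = 3791 - 1 = 3790
Total = leaves + internal = 3791 + 3790 = 7581

7581


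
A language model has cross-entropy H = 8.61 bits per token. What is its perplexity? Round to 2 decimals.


Perplexity formula: PP = 2^H
H = 8.61
PP = 2^8.61
Decompose: 2^8.61 = 2^8 * 2^0.61
2^8 = 256, 2^0.61 ~ 1.5262592
PP ~ 256 * 1.5262592 = 390.7223552
Rounded to 2 decimals: 390.72

390.72


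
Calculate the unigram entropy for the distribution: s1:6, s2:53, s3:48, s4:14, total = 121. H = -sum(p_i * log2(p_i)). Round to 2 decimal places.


Computing entropy H = -sum(p_i * log2(p_i)):
  s1: p = 6/121 = 0.0496, -p*log2(p) = 0.2149
  s2: p = 53/121 = 0.4380, -p*log2(p) = 0.5217
  s3: p = 48/121 = 0.3967, -p*log2(p) = 0.5292
  s4: p = 14/121 = 0.1157, -p*log2(p) = 0.3600
H = sum of terms = 1.6258
Rounded to 2 decimals: 1.63

1.63


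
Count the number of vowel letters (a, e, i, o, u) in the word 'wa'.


Scanning each character of 'wa':
  Position 1: 'w' -> consonant (running count: 0)
  Position 2: 'a' -> vowel (running count: 1)
Total vowels: 1

1


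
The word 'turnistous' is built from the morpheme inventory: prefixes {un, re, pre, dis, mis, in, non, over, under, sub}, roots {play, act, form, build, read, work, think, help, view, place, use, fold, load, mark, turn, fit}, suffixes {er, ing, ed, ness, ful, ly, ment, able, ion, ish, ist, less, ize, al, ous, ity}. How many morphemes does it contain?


Segmenting 'turnistous' against the inventory:
  'turn' -> root (morpheme 1)
  'ist' -> suffix (morpheme 2)
  'ous' -> suffix (morpheme 3)
Total morphemes: 3

3


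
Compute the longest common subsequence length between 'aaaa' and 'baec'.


DP table for LCS of 'aaaa' and 'baec':
       b  a  e  c
    0  0  0  0  0
  a 0  0  1  1  1
  a 0  0  1  1  1
  a 0  0  1  1  1
  a 0  0  1  1  1
LCS: 'a'
LCS length = 1

1


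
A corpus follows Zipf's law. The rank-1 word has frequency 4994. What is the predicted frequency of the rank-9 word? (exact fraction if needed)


Zipf's law: freq(rank) = f1 / rank
f1 = 4994, rank = 9
freq = 4994 / 9
GCD(4994, 9) = 1
Simplified: 4994/9

4994/9


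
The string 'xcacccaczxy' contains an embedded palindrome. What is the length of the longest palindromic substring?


Scanning 'xcacccaczxy' for palindromic substrings.
Substring at positions 1-7: 'cacccac'.
Check: reverse('cacccac') = 'cacccac' -> palindrome confirmed.
Neighbouring characters ('x' / 'z') break symmetry, so it cannot extend further.
No longer palindromic substring exists; longest length = 7

7


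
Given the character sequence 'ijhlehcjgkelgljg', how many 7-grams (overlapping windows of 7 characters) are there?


String 'ijhlehcjgkelgljg' has length L = 16.
Number of overlapping n-grams = L - n + 1
Substituting: 16 - 7 + 1 = 10

10


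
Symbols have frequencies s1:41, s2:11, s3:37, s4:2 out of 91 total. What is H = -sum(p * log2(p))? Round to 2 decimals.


Computing entropy H = -sum(p_i * log2(p_i)):
  s1: p = 41/91 = 0.4505, -p*log2(p) = 0.5182
  s2: p = 11/91 = 0.1209, -p*log2(p) = 0.3685
  s3: p = 37/91 = 0.4066, -p*log2(p) = 0.5279
  s4: p = 2/91 = 0.0220, -p*log2(p) = 0.1211
H = sum of terms = 1.5357
Rounded to 2 decimals: 1.54

1.54


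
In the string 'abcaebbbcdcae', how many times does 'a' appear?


Scanning 'abcaebbbcdcae' for 'a':
  Position 0: 'a' -> MATCH (count: 1)
  Position 3: 'a' -> MATCH (count: 2)
  Position 11: 'a' -> MATCH (count: 3)
Total occurrences of 'a': 3

3


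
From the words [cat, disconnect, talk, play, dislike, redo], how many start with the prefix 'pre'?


Checking each word for prefix 'pre':
  'cat' -> no (count: 0)
  'disconnect' -> no (count: 0)
  'talk' -> no (count: 0)
  'play' -> no (count: 0)
  'dislike' -> no (count: 0)
  'redo' -> no (count: 0)
Total with prefix 'pre': 0

0


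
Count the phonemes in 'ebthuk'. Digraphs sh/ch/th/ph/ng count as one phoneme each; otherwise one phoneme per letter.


Parsing 'ebthuk' greedily, digraphs first:
  'e' -> vowel phoneme (phonemes so far: 1)
  'b' -> consonant phoneme (phonemes so far: 2)
  'th' -> digraph (1 consonant phoneme) (phonemes so far: 3)
  'u' -> vowel phoneme (phonemes so far: 4)
  'k' -> consonant phoneme (phonemes so far: 5)
Total phonemes: 5

5


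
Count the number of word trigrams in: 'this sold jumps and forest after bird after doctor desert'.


Word trigrams from [10] words:
  Trigram 1: (this sold jumps)
  Trigram 2: (sold jumps and)
  Trigram 3: (jumps and forest)
  Trigram 4: (and forest after)
  Trigram 5: (forest after bird)
  Trigram 6: (after bird after)
  Trigram 7: (bird after doctor)
  Trigram 8: (after doctor desert)
Total word trigrams: 10 - 2 = 8

8


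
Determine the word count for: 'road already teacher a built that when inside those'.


Counting words by splitting on spaces:
  Word 1: 'road'
  Word 2: 'already'
  Word 3: 'teacher'
  Word 4: 'a'
  Word 5: 'built'
  Word 6: 'that'
  Word 7: 'when'
  Word 8: 'inside'
  Word 9: 'those'
Total words: 9

9


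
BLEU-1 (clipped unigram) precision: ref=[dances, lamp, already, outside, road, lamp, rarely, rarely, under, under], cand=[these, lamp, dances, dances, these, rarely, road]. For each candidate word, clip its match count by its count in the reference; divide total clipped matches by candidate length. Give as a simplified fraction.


Reference word counts: {'already': 1, 'dances': 1, 'lamp': 2, 'outside': 1, 'rarely': 2, 'road': 1, 'under': 2}
Checking each candidate word (with clipping):
  'these' -> not in reference -> no match (matches: 0)
  'lamp' -> in reference (ref count 2, used 1/2) -> match (matches: 1)
  'dances' -> in reference (ref count 1, used 1/1) -> match (matches: 2)
  'dances' -> ref count 1 already used up (1/1) -> clipped, no match (matches: 2)
  'these' -> not in reference -> no match (matches: 2)
  'rarely' -> in reference (ref count 2, used 1/2) -> match (matches: 3)
  'road' -> in reference (ref count 1, used 1/1) -> match (matches: 4)
Clipped matches: 4, Candidate length: 7
Precision = 4/7

4/7


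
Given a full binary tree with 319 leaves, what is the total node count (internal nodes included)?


Leaf nodes (terminals): 319
Internal nodes = n - 1 = 319 - 1 = 318
Total = leaves + internal = 319 + 318 = 637

637


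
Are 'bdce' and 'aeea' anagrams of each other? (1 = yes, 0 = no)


Sort characters of 'bdce': 'bcde'
Sort characters of 'aeea': 'aaee'
Sorted forms differ -> they are NOT anagrams
Result: 0

0


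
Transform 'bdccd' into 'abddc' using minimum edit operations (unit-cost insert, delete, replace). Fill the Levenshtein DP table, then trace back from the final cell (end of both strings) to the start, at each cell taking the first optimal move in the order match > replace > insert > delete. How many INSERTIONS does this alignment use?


Edit distance = 3. Backtracking from cell (5, 5) with preference match > replace > insert > delete,
then listing the resulting alignment 'bdccd' -> 'abddc' left to right:
  Step 1: insert 'a' [insertion #1]
  Step 2: keep 'b'
  Step 3: keep 'd'
  Step 4: replace c->d
  Step 5: keep 'c'
  Step 6: delete 'd'
Total insertions: 1

1


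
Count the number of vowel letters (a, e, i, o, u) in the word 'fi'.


Scanning each character of 'fi':
  Position 1: 'f' -> consonant (running count: 0)
  Position 2: 'i' -> vowel (running count: 1)
Total vowels: 1

1


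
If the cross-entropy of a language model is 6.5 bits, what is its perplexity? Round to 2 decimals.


Perplexity formula: PP = 2^H
H = 6.5
PP = 2^6.5
Decompose: 2^6.5 = 2^6 * 2^0.5 = 2^6 * sqrt(2)
2^6 = 64, sqrt(2) ~ 1.4142136
PP ~ 64 * 1.4142136 = 90.5096704
Rounded to 2 decimals: 90.51

90.51


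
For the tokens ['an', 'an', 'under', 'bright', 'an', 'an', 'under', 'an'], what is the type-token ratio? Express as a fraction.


Tokens: 8
Unique types: ('an', 'bright', 'under') = 3
TTR = 3/8
Already in lowest terms.

3/8


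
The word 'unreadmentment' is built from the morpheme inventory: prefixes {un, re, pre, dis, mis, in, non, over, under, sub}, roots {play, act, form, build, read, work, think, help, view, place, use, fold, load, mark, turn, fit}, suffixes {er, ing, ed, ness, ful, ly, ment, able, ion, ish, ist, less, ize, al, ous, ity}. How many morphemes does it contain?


Segmenting 'unreadmentment' against the inventory:
  'un' -> prefix (morpheme 1)
  'read' -> root (morpheme 2)
  'ment' -> suffix (morpheme 3)
  'ment' -> suffix (morpheme 4)
Total morphemes: 4

4


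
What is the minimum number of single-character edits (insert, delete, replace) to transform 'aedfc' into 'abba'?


Building DP table for s1='aedfc' (len 5) and s2='abba' (len 4):
       a  b  b  a
    0  1  2  3  4
  a 1  0  1  2  3
  e 2  1  1  2  3
  d 3  2  2  2  3
  f 4  3  3  3  3
  c 5  4  4  4  4
Edit distance = dp[5][4] = 4

4


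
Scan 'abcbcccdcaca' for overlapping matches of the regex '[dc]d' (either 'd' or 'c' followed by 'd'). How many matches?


Pattern: [dc]d means either 'd' or 'c' followed by 'd'.
Scanning 'abcbcccdcaca' position-by-position:
  Pos 0: window 'ab' -> no
  Pos 1: window 'bc' -> no
  Pos 2: window 'cb' -> no
  Pos 3: window 'bc' -> no
  Pos 4: window 'cc' -> no
  Pos 5: window 'cc' -> no
  Pos 6: window 'cd' -> MATCH
  Pos 7: window 'dc' -> no
  Pos 8: window 'ca' -> no
  Pos 9: window 'ac' -> no
  Pos 10: window 'ca' -> no
  Pos 11: window 'a' -> no
Total matches: 1

1


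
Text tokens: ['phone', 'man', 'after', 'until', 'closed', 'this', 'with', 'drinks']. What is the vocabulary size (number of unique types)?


Listing all tokens and tracking unique types:
  Token 1: 'phone' -> NEW (unique so far: 1)
  Token 2: 'man' -> NEW (unique so far: 2)
  Token 3: 'after' -> NEW (unique so far: 3)
  Token 4: 'until' -> NEW (unique so far: 4)
  Token 5: 'closed' -> NEW (unique so far: 5)
  Token 6: 'this' -> NEW (unique so far: 6)
  Token 7: 'with' -> NEW (unique so far: 7)
  Token 8: 'drinks' -> NEW (unique so far: 8)
Unique types: ('after', 'closed', 'drinks', 'man', 'phone', 'this', 'until', 'with')
Vocabulary size: 8

8


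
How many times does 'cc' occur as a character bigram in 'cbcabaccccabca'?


Scanning 'cbcabaccccabca' for bigram 'cc':
  Position 0: 'cb' -> no
  Position 1: 'bc' -> no
  Position 2: 'ca' -> no
  Position 3: 'ab' -> no
  Position 4: 'ba' -> no
  Position 5: 'ac' -> no
  Position 6: 'cc' -> MATCH
  Position 7: 'cc' -> MATCH
  Position 8: 'cc' -> MATCH
  Position 9: 'ca' -> no
  Position 10: 'ab' -> no
  Position 11: 'bc' -> no
  Position 12: 'ca' -> no
Total matches: 3

3


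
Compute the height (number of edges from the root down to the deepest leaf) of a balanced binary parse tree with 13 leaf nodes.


In a balanced binary tree with n leaves the deepest leaf is ceil(log2(n)) edges below the root.
log2(13) = 3.7004
ceil(3.7004) = 4
height (edges) = 4

4


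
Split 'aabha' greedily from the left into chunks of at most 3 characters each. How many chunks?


'aabha' has 5 characters.
Chunking with max size 3:
  Chunk 1: 'aab' (positions 0-2)
  Chunk 2: 'ha' (positions 3-4)
Total chunks: ceil(5 / 3) = 2

2


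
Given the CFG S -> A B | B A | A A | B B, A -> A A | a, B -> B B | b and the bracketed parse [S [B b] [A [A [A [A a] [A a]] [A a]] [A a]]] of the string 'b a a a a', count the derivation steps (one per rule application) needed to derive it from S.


Every bracketed nonterminal node [X ...] in the tree is produced by exactly one rule application.
Reading the tree off as a leftmost derivation:
  Step 1: S  =>  B A   (applied S -> B A)
  Step 2: B A  =>  b A   (applied B -> b)
  Step 3: b A  =>  b A A   (applied A -> A A)
  Step 4: b A A  =>  b A A A   (applied A -> A A)
  Step 5: b A A A  =>  b A A A A   (applied A -> A A)
  Step 6: b A A A A  =>  b a A A A   (applied A -> a)
  Step 7: b a A A A  =>  b a a A A   (applied A -> a)
  Step 8: b a a A A  =>  b a a a A   (applied A -> a)
  Step 9: b a a a A  =>  b a a a a   (applied A -> a)
Final yield: b a a a a
Total rewrite steps: 9

9


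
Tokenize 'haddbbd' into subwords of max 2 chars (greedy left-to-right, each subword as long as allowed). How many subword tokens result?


'haddbbd' has 7 characters.
Chunking with max size 2:
  Chunk 1: 'ha' (positions 0-1)
  Chunk 2: 'dd' (positions 2-3)
  Chunk 3: 'bb' (positions 4-5)
  Chunk 4: 'd' (positions 6-6)
Total chunks: ceil(7 / 2) = 4

4


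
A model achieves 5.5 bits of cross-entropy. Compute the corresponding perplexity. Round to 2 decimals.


Perplexity formula: PP = 2^H
H = 5.5
PP = 2^5.5
Decompose: 2^5.5 = 2^5 * 2^0.5 = 2^5 * sqrt(2)
2^5 = 32, sqrt(2) ~ 1.4142136
PP ~ 32 * 1.4142136 = 45.2548352
Rounded to 2 decimals: 45.25

45.25


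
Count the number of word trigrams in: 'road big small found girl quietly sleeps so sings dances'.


Word trigrams from [10] words:
  Trigram 1: (road big small)
  Trigram 2: (big small found)
  Trigram 3: (small found girl)
  Trigram 4: (found girl quietly)
  Trigram 5: (girl quietly sleeps)
  Trigram 6: (quietly sleeps so)
  Trigram 7: (sleeps so sings)
  Trigram 8: (so sings dances)
Total word trigrams: 10 - 2 = 8

8


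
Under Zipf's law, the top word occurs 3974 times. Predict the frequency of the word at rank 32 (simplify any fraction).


Zipf's law: freq(rank) = f1 / rank
f1 = 3974, rank = 32
freq = 3974 / 32
GCD(3974, 32) = 2
Simplified: 1987/16

1987/16


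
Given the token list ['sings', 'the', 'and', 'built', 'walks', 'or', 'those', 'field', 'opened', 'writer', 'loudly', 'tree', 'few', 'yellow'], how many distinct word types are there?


Listing all tokens and tracking unique types:
  Token 1: 'sings' -> NEW (unique so far: 1)
  Token 2: 'the' -> NEW (unique so far: 2)
  Token 3: 'and' -> NEW (unique so far: 3)
  Token 4: 'built' -> NEW (unique so far: 4)
  Token 5: 'walks' -> NEW (unique so far: 5)
  Token 6: 'or' -> NEW (unique so far: 6)
  Token 7: 'those' -> NEW (unique so far: 7)
  Token 8: 'field' -> NEW (unique so far: 8)
  Token 9: 'opened' -> NEW (unique so far: 9)
  Token 10: 'writer' -> NEW (unique so far: 10)
  Token 11: 'loudly' -> NEW (unique so far: 11)
  Token 12: 'tree' -> NEW (unique so far: 12)
  Token 13: 'few' -> NEW (unique so far: 13)
  Token 14: 'yellow' -> NEW (unique so far: 14)
Unique types: ('and', 'built', 'few', 'field', 'loudly', 'opened', 'or', 'sings', 'the', 'those', 'tree', 'walks', 'writer', 'yellow')
Vocabulary size: 14

14


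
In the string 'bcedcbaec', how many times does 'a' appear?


Scanning 'bcedcbaec' for 'a':
  Position 6: 'a' -> MATCH (count: 1)
Total occurrences of 'a': 1

1


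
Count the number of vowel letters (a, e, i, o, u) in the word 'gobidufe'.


Scanning each character of 'gobidufe':
  Position 1: 'g' -> consonant (running count: 0)
  Position 2: 'o' -> vowel (running count: 1)
  Position 3: 'b' -> consonant (running count: 1)
  Position 4: 'i' -> vowel (running count: 2)
  Position 5: 'd' -> consonant (running count: 2)
  Position 6: 'u' -> vowel (running count: 3)
  Position 7: 'f' -> consonant (running count: 3)
  Position 8: 'e' -> vowel (running count: 4)
Total vowels: 4

4


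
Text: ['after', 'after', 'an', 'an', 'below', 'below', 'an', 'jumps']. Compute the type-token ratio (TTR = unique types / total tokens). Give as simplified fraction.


Tokens: 8
Unique types: ('after', 'an', 'below', 'jumps') = 4
TTR = 4/8
Simplify: divide both by 4 -> 1/2
TTR = 1/2

1/2


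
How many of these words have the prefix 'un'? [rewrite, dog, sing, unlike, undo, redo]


Checking each word for prefix 'un':
  'rewrite' -> no (count: 0)
  'dog' -> no (count: 0)
  'sing' -> no (count: 0)
  'unlike' -> YES, starts with 'un' (count: 1)
  'undo' -> YES, starts with 'un' (count: 2)
  'redo' -> no (count: 2)
Total with prefix 'un': 2

2


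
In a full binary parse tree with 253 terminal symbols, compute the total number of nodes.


Leaf nodes (terminals): 253
Internal nodes = n - 1 = 253 - 1 = 252
Total = leaves + internal = 253 + 252 = 505

505


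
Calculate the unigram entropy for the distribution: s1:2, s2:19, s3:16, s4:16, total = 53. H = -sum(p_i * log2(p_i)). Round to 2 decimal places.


Computing entropy H = -sum(p_i * log2(p_i)):
  s1: p = 2/53 = 0.0377, -p*log2(p) = 0.1784
  s2: p = 19/53 = 0.3585, -p*log2(p) = 0.5306
  s3: p = 16/53 = 0.3019, -p*log2(p) = 0.5216
  s4: p = 16/53 = 0.3019, -p*log2(p) = 0.5216
H = sum of terms = 1.7522
Rounded to 2 decimals: 1.75

1.75


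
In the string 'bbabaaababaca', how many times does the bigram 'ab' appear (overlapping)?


Scanning 'bbabaaababaca' for bigram 'ab':
  Position 0: 'bb' -> no
  Position 1: 'ba' -> no
  Position 2: 'ab' -> MATCH
  Position 3: 'ba' -> no
  Position 4: 'aa' -> no
  Position 5: 'aa' -> no
  Position 6: 'ab' -> MATCH
  Position 7: 'ba' -> no
  Position 8: 'ab' -> MATCH
  Position 9: 'ba' -> no
  Position 10: 'ac' -> no
  Position 11: 'ca' -> no
Total matches: 3

3


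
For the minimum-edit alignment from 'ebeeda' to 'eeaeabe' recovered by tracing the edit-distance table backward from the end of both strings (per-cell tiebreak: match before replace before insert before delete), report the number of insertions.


Edit distance = 5. Backtracking from cell (6, 7) with preference match > replace > insert > delete,
then listing the resulting alignment 'ebeeda' -> 'eeaeabe' left to right:
  Step 1: insert 'e' [insertion #1]
  Step 2: keep 'e'
  Step 3: replace b->a
  Step 4: keep 'e'
  Step 5: replace e->a
  Step 6: replace d->b
  Step 7: replace a->e
Total insertions: 1

1


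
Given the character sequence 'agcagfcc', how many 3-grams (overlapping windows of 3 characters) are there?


String 'agcagfcc' has length L = 8.
Number of overlapping n-grams = L - n + 1
Substituting: 8 - 3 + 1 = 6

6


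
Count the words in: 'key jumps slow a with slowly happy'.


Counting words by splitting on spaces:
  Word 1: 'key'
  Word 2: 'jumps'
  Word 3: 'slow'
  Word 4: 'a'
  Word 5: 'with'
  Word 6: 'slowly'
  Word 7: 'happy'
Total words: 7

7


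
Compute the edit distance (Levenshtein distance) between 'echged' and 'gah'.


Building DP table for s1='echged' (len 6) and s2='gah' (len 3):
       g  a  h
    0  1  2  3
  e 1  1  2  3
  c 2  2  2  3
  h 3  3  3  2
  g 4  3  4  3
  e 5  4  4  4
  d 6  5  5  5
Edit distance = dp[6][3] = 5

5


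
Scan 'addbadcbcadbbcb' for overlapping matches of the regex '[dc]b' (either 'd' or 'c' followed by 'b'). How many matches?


Pattern: [dc]b means either 'd' or 'c' followed by 'b'.
Scanning 'addbadcbcadbbcb' position-by-position:
  Pos 0: window 'ad' -> no
  Pos 1: window 'dd' -> no
  Pos 2: window 'db' -> MATCH
  Pos 3: window 'ba' -> no
  Pos 4: window 'ad' -> no
  Pos 5: window 'dc' -> no
  Pos 6: window 'cb' -> MATCH
  Pos 7: window 'bc' -> no
  Pos 8: window 'ca' -> no
  Pos 9: window 'ad' -> no
  Pos 10: window 'db' -> MATCH
  Pos 11: window 'bb' -> no
  Pos 12: window 'bc' -> no
  Pos 13: window 'cb' -> MATCH
  Pos 14: window 'b' -> no
Total matches: 4

4


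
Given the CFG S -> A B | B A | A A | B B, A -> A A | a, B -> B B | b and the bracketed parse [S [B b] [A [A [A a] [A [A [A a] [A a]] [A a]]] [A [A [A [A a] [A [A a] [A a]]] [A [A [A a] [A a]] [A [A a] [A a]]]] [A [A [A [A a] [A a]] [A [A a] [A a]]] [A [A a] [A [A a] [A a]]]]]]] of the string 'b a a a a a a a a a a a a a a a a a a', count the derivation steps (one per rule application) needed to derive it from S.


Every bracketed nonterminal node [X ...] in the tree is produced by exactly one rule application.
Reading the tree off as a leftmost derivation:
  Step 1: S  =>  B A   (applied S -> B A)
  Step 2: B A  =>  b A   (applied B -> b)
  Step 3: b A  =>  b A A   (applied A -> A A)
  Step 4: b A A  =>  b A A A   (applied A -> A A)
  Step 5: b A A A  =>  b a A A   (applied A -> a)
  Step 6: b a A A  =>  b a A A A   (applied A -> A A)
  Step 7: b a A A A  =>  b a A A A A   (applied A -> A A)
  Step 8: b a A A A A  =>  b a a A A A   (applied A -> a)
  Step 9: b a a A A A  =>  b a a a A A   (applied A -> a)
  Step 10: b a a a A A  =>  b a a a a A   (applied A -> a)
  Step 11: b a a a a A  =>  b a a a a A A   (applied A -> A A)
  Step 12: b a a a a A A  =>  b a a a a A A A   (applied A -> A A)
  Step 13: b a a a a A A A  =>  b a a a a A A A A   (applied A -> A A)
  Step 14: b a a a a A A A A  =>  b a a a a a A A A   (applied A -> a)
  Step 15: b a a a a a A A A  =>  b a a a a a A A A A   (applied A -> A A)
  Step 16: b a a a a a A A A A  =>  b a a a a a a A A A   (applied A -> a)
  Step 17: b a a a a a a A A A  =>  b a a a a a a a A A   (applied A -> a)
  Step 18: b a a a a a a a A A  =>  b a a a a a a a A A A   (applied A -> A A)
  Step 19: b a a a a a a a A A A  =>  b a a a a a a a A A A A   (applied A -> A A)
  Step 20: b a a a a a a a A A A A  =>  b a a a a a a a a A A A   (applied A -> a)
  Step 21: b a a a a a a a a A A A  =>  b a a a a a a a a a A A   (applied A -> a)
  Step 22: b a a a a a a a a a A A  =>  b a a a a a a a a a A A A   (applied A -> A A)
  Step 23: b a a a a a a a a a A A A  =>  b a a a a a a a a a a A A   (applied A -> a)
  Step 24: b a a a a a a a a a a A A  =>  b a a a a a a a a a a a A   (applied A -> a)
  Step 25: b a a a a a a a a a a a A  =>  b a a a a a a a a a a a A A   (applied A -> A A)
  Step 26: b a a a a a a a a a a a A A  =>  b a a a a a a a a a a a A A A   (applied A -> A A)
  Step 27: b a a a a a a a a a a a A A A  =>  b a a a a a a a a a a a A A A A   (applied A -> A A)
  Step 28: b a a a a a a a a a a a A A A A  =>  b a a a a a a a a a a a a A A A   (applied A -> a)
  Step 29: b a a a a a a a a a a a a A A A  =>  b a a a a a a a a a a a a a A A   (applied A -> a)
  Step 30: b a a a a a a a a a a a a a A A  =>  b a a a a a a a a a a a a a A A A   (applied A -> A A)
  Step 31: b a a a a a a a a a a a a a A A A  =>  b a a a a a a a a a a a a a a A A   (applied A -> a)
  Step 32: b a a a a a a a a a a a a a a A A  =>  b a a a a a a a a a a a a a a a A   (applied A -> a)
  Step 33: b a a a a a a a a a a a a a a a A  =>  b a a a a a a a a a a a a a a a A A   (applied A -> A A)
  Step 34: b a a a a a a a a a a a a a a a A A  =>  b a a a a a a a a a a a a a a a a A   (applied A -> a)
  Step 35: b a a a a a a a a a a a a a a a a A  =>  b a a a a a a a a a a a a a a a a A A   (applied A -> A A)
  Step 36: b a a a a a a a a a a a a a a a a A A  =>  b a a a a a a a a a a a a a a a a a A   (applied A -> a)
  Step 37: b a a a a a a a a a a a a a a a a a A  =>  b a a a a a a a a a a a a a a a a a a   (applied A -> a)
Final yield: b a a a a a a a a a a a a a a a a a a
Total rewrite steps: 37

37


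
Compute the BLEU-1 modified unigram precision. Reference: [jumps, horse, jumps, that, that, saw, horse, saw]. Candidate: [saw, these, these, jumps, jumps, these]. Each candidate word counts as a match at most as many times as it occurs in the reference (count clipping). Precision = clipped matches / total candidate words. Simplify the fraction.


Reference word counts: {'horse': 2, 'jumps': 2, 'saw': 2, 'that': 2}
Checking each candidate word (with clipping):
  'saw' -> in reference (ref count 2, used 1/2) -> match (matches: 1)
  'these' -> not in reference -> no match (matches: 1)
  'these' -> not in reference -> no match (matches: 1)
  'jumps' -> in reference (ref count 2, used 1/2) -> match (matches: 2)
  'jumps' -> in reference (ref count 2, used 2/2) -> match (matches: 3)
  'these' -> not in reference -> no match (matches: 3)
Clipped matches: 3, Candidate length: 6
Precision = 3/6 = 1/2

1/2


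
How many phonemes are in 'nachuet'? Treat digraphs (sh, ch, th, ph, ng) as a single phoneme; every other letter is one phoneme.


Parsing 'nachuet' greedily, digraphs first:
  'n' -> consonant phoneme (phonemes so far: 1)
  'a' -> vowel phoneme (phonemes so far: 2)
  'ch' -> digraph (1 consonant phoneme) (phonemes so far: 3)
  'u' -> vowel phoneme (phonemes so far: 4)
  'e' -> vowel phoneme (phonemes so far: 5)
  't' -> consonant phoneme (phonemes so far: 6)
Total phonemes: 6

6


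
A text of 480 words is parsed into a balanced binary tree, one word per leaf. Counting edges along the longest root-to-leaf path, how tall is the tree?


In a balanced binary tree with n leaves the deepest leaf is ceil(log2(n)) edges below the root.
log2(480) = 8.9069
ceil(8.9069) = 9
height (edges) = 9

9


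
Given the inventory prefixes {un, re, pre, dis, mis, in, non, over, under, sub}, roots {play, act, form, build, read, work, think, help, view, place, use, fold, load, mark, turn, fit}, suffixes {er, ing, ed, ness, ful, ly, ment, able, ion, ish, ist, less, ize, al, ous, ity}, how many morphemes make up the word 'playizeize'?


Segmenting 'playizeize' against the inventory:
  'play' -> root (morpheme 1)
  'ize' -> suffix (morpheme 2)
  'ize' -> suffix (morpheme 3)
Total morphemes: 3

3


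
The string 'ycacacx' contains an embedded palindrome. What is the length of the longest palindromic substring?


Scanning 'ycacacx' for palindromic substrings.
Substring at positions 1-5: 'cacac'.
Check: reverse('cacac') = 'cacac' -> palindrome confirmed.
Neighbouring characters ('y' / 'x') break symmetry, so it cannot extend further.
No longer palindromic substring exists; longest length = 5

5


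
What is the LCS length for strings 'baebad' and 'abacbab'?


DP table for LCS of 'baebad' and 'abacbab':
       a  b  a  c  b  a  b
    0  0  0  0  0  0  0  0
  b 0  0  1  1  1  1  1  1
  a 0  1  1  2  2  2  2  2
  e 0  1  1  2  2  2  2  2
  b 0  1  2  2  2  3  3  3
  a 0  1  2  3  3  3  4  4
  d 0  1  2  3  3  3  4  4
LCS: 'baba'
LCS length = 4

4


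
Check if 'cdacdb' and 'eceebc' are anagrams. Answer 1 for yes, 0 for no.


Sort characters of 'cdacdb': 'abccdd'
Sort characters of 'eceebc': 'bcceee'
Sorted forms differ -> they are NOT anagrams
Result: 0

0


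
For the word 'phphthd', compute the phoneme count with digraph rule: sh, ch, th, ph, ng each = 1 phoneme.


Parsing 'phphthd' greedily, digraphs first:
  'ph' -> digraph (1 consonant phoneme) (phonemes so far: 1)
  'ph' -> digraph (1 consonant phoneme) (phonemes so far: 2)
  'th' -> digraph (1 consonant phoneme) (phonemes so far: 3)
  'd' -> consonant phoneme (phonemes so far: 4)
Total phonemes: 4

4


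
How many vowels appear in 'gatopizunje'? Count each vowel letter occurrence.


Scanning each character of 'gatopizunje':
  Position 1: 'g' -> consonant (running count: 0)
  Position 2: 'a' -> vowel (running count: 1)
  Position 3: 't' -> consonant (running count: 1)
  Position 4: 'o' -> vowel (running count: 2)
  Position 5: 'p' -> consonant (running count: 2)
  Position 6: 'i' -> vowel (running count: 3)
  Position 7: 'z' -> consonant (running count: 3)
  Position 8: 'u' -> vowel (running count: 4)
  Position 9: 'n' -> consonant (running count: 4)
  Position 10: 'j' -> consonant (running count: 4)
  Position 11: 'e' -> vowel (running count: 5)
Total vowels: 5

5


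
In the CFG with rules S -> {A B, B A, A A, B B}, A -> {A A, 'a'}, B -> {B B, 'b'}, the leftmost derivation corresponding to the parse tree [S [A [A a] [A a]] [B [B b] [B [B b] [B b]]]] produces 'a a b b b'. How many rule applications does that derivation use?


Every bracketed nonterminal node [X ...] in the tree is produced by exactly one rule application.
Reading the tree off as a leftmost derivation:
  Step 1: S  =>  A B   (applied S -> A B)
  Step 2: A B  =>  A A B   (applied A -> A A)
  Step 3: A A B  =>  a A B   (applied A -> a)
  Step 4: a A B  =>  a a B   (applied A -> a)
  Step 5: a a B  =>  a a B B   (applied B -> B B)
  Step 6: a a B B  =>  a a b B   (applied B -> b)
  Step 7: a a b B  =>  a a b B B   (applied B -> B B)
  Step 8: a a b B B  =>  a a b b B   (applied B -> b)
  Step 9: a a b b B  =>  a a b b b   (applied B -> b)
Final yield: a a b b b
Total rewrite steps: 9

9
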